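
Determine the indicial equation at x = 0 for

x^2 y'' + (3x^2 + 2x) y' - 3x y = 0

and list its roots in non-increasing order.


Divide by x^2 to reach normal form y'' + P_1(x) y' + P_2(x) y = 0 with P_1(x) = 3 + 2/x and P_2(x) = -3/x.
x = 0 is a singular point because the y'-coefficient 3 + 2/x has a pole at x = 0 and the y-coefficient -3/x has a pole at x = 0.
It is a regular singular point because x P_1(x) = p(x) = 3x + 2 and x^2 P_2(x) = q(x) = -3x are polynomials, hence analytic at x = 0.
p(0) = 2,  q(0) = 0.
Indicial equation: r(r-1) + p(0) r + q(0) = 0, i.e. r^2 + (p(0) - 1) r + q(0) = 0, i.e. r^2 + 1 r = 0.
Discriminant: (1)^2 - 4(0) = 1, so r = (-1 ± 1)/2.
Solving: r_1 = 0, r_2 = -1.

indicial: r^2 + 1 r = 0; roots r_1 = 0, r_2 = -1


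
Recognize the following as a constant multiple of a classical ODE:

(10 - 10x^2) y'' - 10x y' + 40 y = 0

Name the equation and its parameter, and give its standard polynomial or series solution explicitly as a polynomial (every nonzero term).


All three coefficients share the factor 10; dividing through by 10 gives  (1 - x^2) y'' - x y' + 4 y = 0.
This matches the Chebyshev equation (1 - x^2) y'' - x y' + n^2 y = 0 (note the -x y' term, not -2x y') with n^2 = 4, so n = 2; the polynomial solution is T_2(x).
With y = sum_k a_k x^k, matching x^k gives (k+2)(k+1) a_{k+2} = (k^2 - n^2) a_k = (k - 2)(k + 2) a_k. The right side vanishes at k = 2, so the series with the parity of 2 terminates at degree 2.
Standard normalization: leading coefficient of T_n is 2^(n-1), so a_2 = 2^1 = 2. Work downward with a_k = (k+1)(k+2) a_{k+2} / ((k - 2)(k + 2)):
  a_0 = (1)(2)(2) / ((0 - 2)(0 + 2)) = 4/(-4) = -1
Hence T_2(x) = 2 x^2 - 1.

T_2(x); series = 2 x^2 - 1


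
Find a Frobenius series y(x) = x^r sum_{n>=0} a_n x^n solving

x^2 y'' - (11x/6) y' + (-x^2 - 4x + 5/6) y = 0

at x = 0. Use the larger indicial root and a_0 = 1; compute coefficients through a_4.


Write in Frobenius form y'' + (p(x)/x) y' + (q(x)/x^2) y = 0:
  p(x) = -11/6,  q(x) = -x^2 - 4x + 5/6.
Indicial equation: r(r-1) + (-11/6) r + (5/6) = 0 -> roots r_1 = 5/2, r_2 = 1/3.
Take r = r_1 = 5/2. Let y(x) = x^r sum_{n>=0} a_n x^n with a_0 = 1.
Substitute y = x^r sum a_n x^n and match x^{r+n}. The recurrence is
  D(n) a_n - 4 a_{n-1} - 1 a_{n-2} = 0,  where D(n) = (r+n)(r+n-1) + (-11/6)(r+n) + (5/6).
  a_n = [4 a_{n-1} + 1 a_{n-2}] / D(n).
Since the indicial polynomial factors as (r - r_1)(r - r_2), D(n) = (r_1 + n - r_1)(r_1 + n - r_2) = n(n + 13/6).
Evaluating step by step (a_0 = 1):
  n = 1: D(1) = 1(1 + 13/6) = 19/6; numerator = 4(1) = 4; a_1 = (4)/(19/6) = 24/19
  n = 2: D(2) = 2(2 + 13/6) = 25/3; numerator = 4(24/19) + 1(1) = 115/19; a_2 = (115/19)/(25/3) = 69/95
  n = 3: D(3) = 3(3 + 13/6) = 31/2; numerator = 4(69/95) + 1(24/19) = 396/95; a_3 = (396/95)/(31/2) = 792/2945
  n = 4: D(4) = 4(4 + 13/6) = 74/3; numerator = 4(792/2945) + 1(69/95) = 5307/2945; a_4 = (5307/2945)/(74/3) = 15921/217930

r = 5/2; a_0 = 1; a_1 = 24/19; a_2 = 69/95; a_3 = 792/2945; a_4 = 15921/217930


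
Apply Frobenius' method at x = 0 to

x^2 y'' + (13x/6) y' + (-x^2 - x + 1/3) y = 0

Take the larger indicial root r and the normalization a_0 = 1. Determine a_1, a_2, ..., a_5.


Write in Frobenius form y'' + (p(x)/x) y' + (q(x)/x^2) y = 0:
  p(x) = 13/6,  q(x) = -x^2 - x + 1/3.
Indicial equation: r(r-1) + (13/6) r + (1/3) = 0 -> roots r_1 = -1/2, r_2 = -2/3.
Take r = r_1 = -1/2. Let y(x) = x^r sum_{n>=0} a_n x^n with a_0 = 1.
Substitute y = x^r sum a_n x^n and match x^{r+n}. The recurrence is
  D(n) a_n - 1 a_{n-1} - 1 a_{n-2} = 0,  where D(n) = (r+n)(r+n-1) + (13/6)(r+n) + (1/3).
  a_n = [1 a_{n-1} + 1 a_{n-2}] / D(n).
Since the indicial polynomial factors as (r - r_1)(r - r_2), D(n) = (r_1 + n - r_1)(r_1 + n - r_2) = n(n + 1/6).
Evaluating step by step (a_0 = 1):
  n = 1: D(1) = 1(1 + 1/6) = 7/6; numerator = 1(1) = 1; a_1 = (1)/(7/6) = 6/7
  n = 2: D(2) = 2(2 + 1/6) = 13/3; numerator = 1(6/7) + 1(1) = 13/7; a_2 = (13/7)/(13/3) = 3/7
  n = 3: D(3) = 3(3 + 1/6) = 19/2; numerator = 1(3/7) + 1(6/7) = 9/7; a_3 = (9/7)/(19/2) = 18/133
  n = 4: D(4) = 4(4 + 1/6) = 50/3; numerator = 1(18/133) + 1(3/7) = 75/133; a_4 = (75/133)/(50/3) = 9/266
  n = 5: D(5) = 5(5 + 1/6) = 155/6; numerator = 1(9/266) + 1(18/133) = 45/266; a_5 = (45/266)/(155/6) = 27/4123

r = -1/2; a_0 = 1; a_1 = 6/7; a_2 = 3/7; a_3 = 18/133; a_4 = 9/266; a_5 = 27/4123


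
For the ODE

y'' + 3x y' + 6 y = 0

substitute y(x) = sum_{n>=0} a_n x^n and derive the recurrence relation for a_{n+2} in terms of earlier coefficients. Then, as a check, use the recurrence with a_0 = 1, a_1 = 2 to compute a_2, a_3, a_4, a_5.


Substitute y = sum_n a_n x^n.
y''(x) has coefficient (n+2)(n+1) a_{n+2} at x^n;
3 x y'(x) has coefficient 3 n a_n at x^n (shift);
6 y(x) has coefficient 6 a_n at x^n.
Matching x^n: (n+2)(n+1) a_{n+2} + (3n + 6) a_n = 0.
Thus a_{n+2} = (-3n - 6) / ((n+1)(n+2)) * a_n.

Check with a_0 = 1, a_1 = 2 (apply the recurrence for n = 0, 1, 2, 3): a_0 = 1, a_1 = 2, a_2 = -3, a_3 = -3, a_4 = 3, a_5 = 9/4.

a_(n+2) = (-3n - 6) / ((n+1)(n+2)) * a_n; check: a_0 = 1, a_1 = 2, a_2 = -3, a_3 = -3, a_4 = 3, a_5 = 9/4


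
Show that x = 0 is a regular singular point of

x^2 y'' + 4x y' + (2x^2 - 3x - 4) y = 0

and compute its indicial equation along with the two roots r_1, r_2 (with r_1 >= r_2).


Divide by x^2 to reach normal form y'' + P_1(x) y' + P_2(x) y = 0 with P_1(x) = 4/x and P_2(x) = 2 - 3/x - 4/x^2.
x = 0 is a singular point because the y'-coefficient 4/x has a pole at x = 0 and the y-coefficient 2 - 3/x - 4/x^2 has a pole at x = 0.
It is a regular singular point because x P_1(x) = p(x) = 4 and x^2 P_2(x) = q(x) = 2x^2 - 3x - 4 are polynomials, hence analytic at x = 0.
p(0) = 4,  q(0) = -4.
Indicial equation: r(r-1) + p(0) r + q(0) = 0, i.e. r^2 + (p(0) - 1) r + q(0) = 0, i.e. r^2 + 3 r - 4 = 0.
Discriminant: (3)^2 - 4(-4) = 25, so r = (-3 ± 5)/2.
Solving: r_1 = 1, r_2 = -4.

indicial: r^2 + 3 r - 4 = 0; roots r_1 = 1, r_2 = -4


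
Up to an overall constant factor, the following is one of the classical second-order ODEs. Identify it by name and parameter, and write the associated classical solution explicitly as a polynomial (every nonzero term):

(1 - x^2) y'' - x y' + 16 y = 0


The equation is already in a standard form:  (1 - x^2) y'' - x y' + 16 y = 0.
This matches the Chebyshev equation (1 - x^2) y'' - x y' + n^2 y = 0 (note the -x y' term, not -2x y') with n^2 = 16, so n = 4; the polynomial solution is T_4(x).
With y = sum_k a_k x^k, matching x^k gives (k+2)(k+1) a_{k+2} = (k^2 - n^2) a_k = (k - 4)(k + 4) a_k. The right side vanishes at k = 4, so the series with the parity of 4 terminates at degree 4.
Standard normalization: leading coefficient of T_n is 2^(n-1), so a_4 = 2^3 = 8. Work downward with a_k = (k+1)(k+2) a_{k+2} / ((k - 4)(k + 4)):
  a_2 = (3)(4)(8) / ((2 - 4)(2 + 4)) = 96/(-12) = -8
  a_0 = (1)(2)(-8) / ((0 - 4)(0 + 4)) = -16/(-16) = 1
Hence T_4(x) = 8 x^4 - 8 x^2 + 1.

T_4(x); series = 8 x^4 - 8 x^2 + 1


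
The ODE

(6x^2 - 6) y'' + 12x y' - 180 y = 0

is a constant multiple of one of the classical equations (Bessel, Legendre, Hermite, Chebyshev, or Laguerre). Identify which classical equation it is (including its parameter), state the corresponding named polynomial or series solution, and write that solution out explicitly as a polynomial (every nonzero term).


All three coefficients share the factor -6; dividing through by -6 gives  (1 - x^2) y'' - 2x y' + 30 y = 0.
This matches the Legendre equation (1 - x^2) y'' - 2x y' + n(n+1) y = 0 (note the -2x y' term) with n(n+1) = 30, so n = 5; the polynomial solution is P_5(x).
With y = sum_k a_k x^k, matching x^k gives (k+2)(k+1) a_{k+2} = [k(k+1) - n(n+1)] a_k = (k - 5)(k + 6) a_k. The right side vanishes at k = 5, so the series with the parity of 5 terminates at degree 5.
Standard normalization (P_n(1) = 1): leading coefficient (2n)!/(2^n (n!)^2) = 3628800/(32*14400) = 63/8, so a_5 = 63/8. Work downward with a_k = (k+1)(k+2) a_{k+2} / ((k - 5)(k + 6)):
  a_3 = (4)(5)(63/8) / ((3 - 5)(3 + 6)) = (315/2)/(-18) = -35/4
  a_1 = (2)(3)(-35/4) / ((1 - 5)(1 + 6)) = (-105/2)/(-28) = 15/8
Hence P_5(x) = 63 x^5/8 - 35 x^3/4 + 15 x/8.

P_5(x); series = 63 x^5/8 - 35 x^3/4 + 15 x/8


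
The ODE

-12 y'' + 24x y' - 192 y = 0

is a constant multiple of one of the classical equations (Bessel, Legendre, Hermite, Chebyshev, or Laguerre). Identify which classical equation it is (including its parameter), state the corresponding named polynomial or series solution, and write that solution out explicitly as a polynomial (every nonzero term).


All three coefficients share the factor -12; dividing through by -12 gives  y'' - 2x y' + 16 y = 0.
This matches the Hermite equation y'' - 2x y' + 2n y = 0 with 2n = 16, so n = 8; the polynomial solution is H_8(x).
With y = sum_k a_k x^k, matching x^k gives (k+2)(k+1) a_{k+2} = 2(k - n) a_k = 2(k - 8) a_k. The right side vanishes at k = 8, so the series with the parity of 8 terminates at degree 8.
Standard normalization: leading coefficient of H_n is 2^n, so a_8 = 2^8 = 256. Work downward with a_k = (k+1)(k+2) a_{k+2} / (2(k - n)):
  a_6 = (7)(8)(256) / (2(6 - 8)) = 14336/(-4) = -3584
  a_4 = (5)(6)(-3584) / (2(4 - 8)) = -107520/(-8) = 13440
  a_2 = (3)(4)(13440) / (2(2 - 8)) = 161280/(-12) = -13440
  a_0 = (1)(2)(-13440) / (2(0 - 8)) = -26880/(-16) = 1680
Hence H_8(x) = 256 x^8 - 3584 x^6 + 13440 x^4 - 13440 x^2 + 1680.

H_8(x); series = 256 x^8 - 3584 x^6 + 13440 x^4 - 13440 x^2 + 1680


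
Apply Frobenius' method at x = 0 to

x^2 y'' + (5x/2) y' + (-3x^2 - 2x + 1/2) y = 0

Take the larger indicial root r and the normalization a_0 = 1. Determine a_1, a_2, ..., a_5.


Write in Frobenius form y'' + (p(x)/x) y' + (q(x)/x^2) y = 0:
  p(x) = 5/2,  q(x) = -3x^2 - 2x + 1/2.
Indicial equation: r(r-1) + (5/2) r + (1/2) = 0 -> roots r_1 = -1/2, r_2 = -1.
Take r = r_1 = -1/2. Let y(x) = x^r sum_{n>=0} a_n x^n with a_0 = 1.
Substitute y = x^r sum a_n x^n and match x^{r+n}. The recurrence is
  D(n) a_n - 2 a_{n-1} - 3 a_{n-2} = 0,  where D(n) = (r+n)(r+n-1) + (5/2)(r+n) + (1/2).
  a_n = [2 a_{n-1} + 3 a_{n-2}] / D(n).
Since the indicial polynomial factors as (r - r_1)(r - r_2), D(n) = (r_1 + n - r_1)(r_1 + n - r_2) = n(n + 1/2).
Evaluating step by step (a_0 = 1):
  n = 1: D(1) = 1(1 + 1/2) = 3/2; numerator = 2(1) = 2; a_1 = (2)/(3/2) = 4/3
  n = 2: D(2) = 2(2 + 1/2) = 5; numerator = 2(4/3) + 3(1) = 17/3; a_2 = (17/3)/(5) = 17/15
  n = 3: D(3) = 3(3 + 1/2) = 21/2; numerator = 2(17/15) + 3(4/3) = 94/15; a_3 = (94/15)/(21/2) = 188/315
  n = 4: D(4) = 4(4 + 1/2) = 18; numerator = 2(188/315) + 3(17/15) = 1447/315; a_4 = (1447/315)/(18) = 1447/5670
  n = 5: D(5) = 5(5 + 1/2) = 55/2; numerator = 2(1447/5670) + 3(188/315) = 6523/2835; a_5 = (6523/2835)/(55/2) = 1186/14175

r = -1/2; a_0 = 1; a_1 = 4/3; a_2 = 17/15; a_3 = 188/315; a_4 = 1447/5670; a_5 = 1186/14175


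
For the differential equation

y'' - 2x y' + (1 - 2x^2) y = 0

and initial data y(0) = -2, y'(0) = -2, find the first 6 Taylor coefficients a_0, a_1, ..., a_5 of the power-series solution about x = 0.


Ansatz: y(x) = sum_{n>=0} a_n x^n, so y'(x) = sum_{n>=1} n a_n x^(n-1) and y''(x) = sum_{n>=2} n(n-1) a_n x^(n-2).
Substitute into P(x) y'' + Q(x) y' + R(x) y = 0 with P(x) = 1, Q(x) = -2x, R(x) = 1 - 2x^2, and match powers of x.
Initial conditions: a_0 = -2, a_1 = -2.
Setting the coefficient of each power of x to zero and solving order by order (substituting the coefficients already found):
  x^0: 2 a_2 + a_0 = 0  ->  2 a_2 = -a_0 = 2  ->  a_2 = 1
  x^1: 6 a_3 - a_1 = 0  ->  6 a_3 = a_1 = -2  ->  a_3 = -1/3
  x^2: 12 a_4 - 3 a_2 - 2 a_0 = 0  ->  12 a_4 = 3 a_2 + 2 a_0 = -1  ->  a_4 = -1/12
  x^3: 20 a_5 - 5 a_3 - 2 a_1 = 0  ->  20 a_5 = 5 a_3 + 2 a_1 = -17/3  ->  a_5 = -17/60
Truncated series: y(x) = -2 - 2 x + x^2 - (1/3) x^3 - (1/12) x^4 - (17/60) x^5 + O(x^6).

a_0 = -2; a_1 = -2; a_2 = 1; a_3 = -1/3; a_4 = -1/12; a_5 = -17/60


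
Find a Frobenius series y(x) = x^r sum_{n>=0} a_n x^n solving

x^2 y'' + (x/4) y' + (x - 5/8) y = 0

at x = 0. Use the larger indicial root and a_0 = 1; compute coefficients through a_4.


Write in Frobenius form y'' + (p(x)/x) y' + (q(x)/x^2) y = 0:
  p(x) = 1/4,  q(x) = x - 5/8.
Indicial equation: r(r-1) + (1/4) r + (-5/8) = 0 -> roots r_1 = 5/4, r_2 = -1/2.
Take r = r_1 = 5/4. Let y(x) = x^r sum_{n>=0} a_n x^n with a_0 = 1.
Substitute y = x^r sum a_n x^n and match x^{r+n}. The recurrence is
  D(n) a_n + 1 a_{n-1} = 0,  where D(n) = (r+n)(r+n-1) + (1/4)(r+n) + (-5/8).
  a_n = -1 / D(n) * a_{n-1}.
Since the indicial polynomial factors as (r - r_1)(r - r_2), D(n) = (r_1 + n - r_1)(r_1 + n - r_2) = n(n + 7/4).
Evaluating step by step (a_0 = 1):
  n = 1: D(1) = 1(1 + 7/4) = 11/4; numerator = -1(1) = -1; a_1 = (-1)/(11/4) = -4/11
  n = 2: D(2) = 2(2 + 7/4) = 15/2; numerator = -1(-4/11) = 4/11; a_2 = (4/11)/(15/2) = 8/165
  n = 3: D(3) = 3(3 + 7/4) = 57/4; numerator = -1(8/165) = -8/165; a_3 = (-8/165)/(57/4) = -32/9405
  n = 4: D(4) = 4(4 + 7/4) = 23; numerator = -1(-32/9405) = 32/9405; a_4 = (32/9405)/(23) = 32/216315

r = 5/4; a_0 = 1; a_1 = -4/11; a_2 = 8/165; a_3 = -32/9405; a_4 = 32/216315


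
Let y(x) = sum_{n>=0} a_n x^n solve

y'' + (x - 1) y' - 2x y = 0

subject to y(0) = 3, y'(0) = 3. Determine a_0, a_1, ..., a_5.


Ansatz: y(x) = sum_{n>=0} a_n x^n, so y'(x) = sum_{n>=1} n a_n x^(n-1) and y''(x) = sum_{n>=2} n(n-1) a_n x^(n-2).
Substitute into P(x) y'' + Q(x) y' + R(x) y = 0 with P(x) = 1, Q(x) = x - 1, R(x) = -2x, and match powers of x.
Initial conditions: a_0 = 3, a_1 = 3.
Setting the coefficient of each power of x to zero and solving order by order (substituting the coefficients already found):
  x^0: 2 a_2 - a_1 = 0  ->  2 a_2 = a_1 = 3  ->  a_2 = 3/2
  x^1: 6 a_3 - 2 a_2 + a_1 - 2 a_0 = 0  ->  6 a_3 = 2 a_2 - a_1 + 2 a_0 = 6  ->  a_3 = 1
  x^2: 12 a_4 - 3 a_3 + 2 a_2 - 2 a_1 = 0  ->  12 a_4 = 3 a_3 - 2 a_2 + 2 a_1 = 6  ->  a_4 = 1/2
  x^3: 20 a_5 - 4 a_4 + 3 a_3 - 2 a_2 = 0  ->  20 a_5 = 4 a_4 - 3 a_3 + 2 a_2 = 2  ->  a_5 = 1/10
Truncated series: y(x) = 3 + 3 x + (3/2) x^2 + x^3 + (1/2) x^4 + (1/10) x^5 + O(x^6).

a_0 = 3; a_1 = 3; a_2 = 3/2; a_3 = 1; a_4 = 1/2; a_5 = 1/10


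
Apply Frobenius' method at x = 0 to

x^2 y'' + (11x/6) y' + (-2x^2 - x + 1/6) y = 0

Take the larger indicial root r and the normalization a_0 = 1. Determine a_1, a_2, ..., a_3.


Write in Frobenius form y'' + (p(x)/x) y' + (q(x)/x^2) y = 0:
  p(x) = 11/6,  q(x) = -2x^2 - x + 1/6.
Indicial equation: r(r-1) + (11/6) r + (1/6) = 0 -> roots r_1 = -1/3, r_2 = -1/2.
Take r = r_1 = -1/3. Let y(x) = x^r sum_{n>=0} a_n x^n with a_0 = 1.
Substitute y = x^r sum a_n x^n and match x^{r+n}. The recurrence is
  D(n) a_n - 1 a_{n-1} - 2 a_{n-2} = 0,  where D(n) = (r+n)(r+n-1) + (11/6)(r+n) + (1/6).
  a_n = [1 a_{n-1} + 2 a_{n-2}] / D(n).
Since the indicial polynomial factors as (r - r_1)(r - r_2), D(n) = (r_1 + n - r_1)(r_1 + n - r_2) = n(n + 1/6).
Evaluating step by step (a_0 = 1):
  n = 1: D(1) = 1(1 + 1/6) = 7/6; numerator = 1(1) = 1; a_1 = (1)/(7/6) = 6/7
  n = 2: D(2) = 2(2 + 1/6) = 13/3; numerator = 1(6/7) + 2(1) = 20/7; a_2 = (20/7)/(13/3) = 60/91
  n = 3: D(3) = 3(3 + 1/6) = 19/2; numerator = 1(60/91) + 2(6/7) = 216/91; a_3 = (216/91)/(19/2) = 432/1729

r = -1/3; a_0 = 1; a_1 = 6/7; a_2 = 60/91; a_3 = 432/1729


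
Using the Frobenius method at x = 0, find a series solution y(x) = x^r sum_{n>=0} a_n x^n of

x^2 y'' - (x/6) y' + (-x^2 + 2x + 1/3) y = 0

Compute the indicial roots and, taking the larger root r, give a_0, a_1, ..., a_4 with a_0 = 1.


Write in Frobenius form y'' + (p(x)/x) y' + (q(x)/x^2) y = 0:
  p(x) = -1/6,  q(x) = -x^2 + 2x + 1/3.
Indicial equation: r(r-1) + (-1/6) r + (1/3) = 0 -> roots r_1 = 2/3, r_2 = 1/2.
Take r = r_1 = 2/3. Let y(x) = x^r sum_{n>=0} a_n x^n with a_0 = 1.
Substitute y = x^r sum a_n x^n and match x^{r+n}. The recurrence is
  D(n) a_n + 2 a_{n-1} - 1 a_{n-2} = 0,  where D(n) = (r+n)(r+n-1) + (-1/6)(r+n) + (1/3).
  a_n = [-2 a_{n-1} + 1 a_{n-2}] / D(n).
Since the indicial polynomial factors as (r - r_1)(r - r_2), D(n) = (r_1 + n - r_1)(r_1 + n - r_2) = n(n + 1/6).
Evaluating step by step (a_0 = 1):
  n = 1: D(1) = 1(1 + 1/6) = 7/6; numerator = -2(1) = -2; a_1 = (-2)/(7/6) = -12/7
  n = 2: D(2) = 2(2 + 1/6) = 13/3; numerator = -2(-12/7) + 1(1) = 31/7; a_2 = (31/7)/(13/3) = 93/91
  n = 3: D(3) = 3(3 + 1/6) = 19/2; numerator = -2(93/91) + 1(-12/7) = -342/91; a_3 = (-342/91)/(19/2) = -36/91
  n = 4: D(4) = 4(4 + 1/6) = 50/3; numerator = -2(-36/91) + 1(93/91) = 165/91; a_4 = (165/91)/(50/3) = 99/910

r = 2/3; a_0 = 1; a_1 = -12/7; a_2 = 93/91; a_3 = -36/91; a_4 = 99/910


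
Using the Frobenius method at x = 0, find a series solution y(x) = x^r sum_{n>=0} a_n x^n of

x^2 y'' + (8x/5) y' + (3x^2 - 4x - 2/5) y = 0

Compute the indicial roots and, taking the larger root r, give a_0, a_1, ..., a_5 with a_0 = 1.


Write in Frobenius form y'' + (p(x)/x) y' + (q(x)/x^2) y = 0:
  p(x) = 8/5,  q(x) = 3x^2 - 4x - 2/5.
Indicial equation: r(r-1) + (8/5) r + (-2/5) = 0 -> roots r_1 = 2/5, r_2 = -1.
Take r = r_1 = 2/5. Let y(x) = x^r sum_{n>=0} a_n x^n with a_0 = 1.
Substitute y = x^r sum a_n x^n and match x^{r+n}. The recurrence is
  D(n) a_n - 4 a_{n-1} + 3 a_{n-2} = 0,  where D(n) = (r+n)(r+n-1) + (8/5)(r+n) + (-2/5).
  a_n = [4 a_{n-1} - 3 a_{n-2}] / D(n).
Since the indicial polynomial factors as (r - r_1)(r - r_2), D(n) = (r_1 + n - r_1)(r_1 + n - r_2) = n(n + 7/5).
Evaluating step by step (a_0 = 1):
  n = 1: D(1) = 1(1 + 7/5) = 12/5; numerator = 4(1) = 4; a_1 = (4)/(12/5) = 5/3
  n = 2: D(2) = 2(2 + 7/5) = 34/5; numerator = 4(5/3) - 3(1) = 11/3; a_2 = (11/3)/(34/5) = 55/102
  n = 3: D(3) = 3(3 + 7/5) = 66/5; numerator = 4(55/102) - 3(5/3) = -145/51; a_3 = (-145/51)/(66/5) = -725/3366
  n = 4: D(4) = 4(4 + 7/5) = 108/5; numerator = 4(-725/3366) - 3(55/102) = -8345/3366; a_4 = (-8345/3366)/(108/5) = -41725/363528
  n = 5: D(5) = 5(5 + 7/5) = 32; numerator = 4(-41725/363528) - 3(-725/3366) = 500/2673; a_5 = (500/2673)/(32) = 125/21384

r = 2/5; a_0 = 1; a_1 = 5/3; a_2 = 55/102; a_3 = -725/3366; a_4 = -41725/363528; a_5 = 125/21384


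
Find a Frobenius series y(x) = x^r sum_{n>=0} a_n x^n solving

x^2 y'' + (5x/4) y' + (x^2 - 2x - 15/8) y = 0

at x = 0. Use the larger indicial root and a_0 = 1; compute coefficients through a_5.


Write in Frobenius form y'' + (p(x)/x) y' + (q(x)/x^2) y = 0:
  p(x) = 5/4,  q(x) = x^2 - 2x - 15/8.
Indicial equation: r(r-1) + (5/4) r + (-15/8) = 0 -> roots r_1 = 5/4, r_2 = -3/2.
Take r = r_1 = 5/4. Let y(x) = x^r sum_{n>=0} a_n x^n with a_0 = 1.
Substitute y = x^r sum a_n x^n and match x^{r+n}. The recurrence is
  D(n) a_n - 2 a_{n-1} + 1 a_{n-2} = 0,  where D(n) = (r+n)(r+n-1) + (5/4)(r+n) + (-15/8).
  a_n = [2 a_{n-1} - 1 a_{n-2}] / D(n).
Since the indicial polynomial factors as (r - r_1)(r - r_2), D(n) = (r_1 + n - r_1)(r_1 + n - r_2) = n(n + 11/4).
Evaluating step by step (a_0 = 1):
  n = 1: D(1) = 1(1 + 11/4) = 15/4; numerator = 2(1) = 2; a_1 = (2)/(15/4) = 8/15
  n = 2: D(2) = 2(2 + 11/4) = 19/2; numerator = 2(8/15) - 1(1) = 1/15; a_2 = (1/15)/(19/2) = 2/285
  n = 3: D(3) = 3(3 + 11/4) = 69/4; numerator = 2(2/285) - 1(8/15) = -148/285; a_3 = (-148/285)/(69/4) = -592/19665
  n = 4: D(4) = 4(4 + 11/4) = 27; numerator = 2(-592/19665) - 1(2/285) = -1322/19665; a_4 = (-1322/19665)/(27) = -1322/530955
  n = 5: D(5) = 5(5 + 11/4) = 155/4; numerator = 2(-1322/530955) - 1(-592/19665) = 116/4617; a_5 = (116/4617)/(155/4) = 464/715635

r = 5/4; a_0 = 1; a_1 = 8/15; a_2 = 2/285; a_3 = -592/19665; a_4 = -1322/530955; a_5 = 464/715635


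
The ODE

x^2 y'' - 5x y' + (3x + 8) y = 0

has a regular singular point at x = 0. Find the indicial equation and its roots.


Divide by x^2 to reach normal form y'' + P_1(x) y' + P_2(x) y = 0 with P_1(x) = -5/x and P_2(x) = 3/x + 8/x^2.
x = 0 is a singular point because the y'-coefficient -5/x has a pole at x = 0 and the y-coefficient 3/x + 8/x^2 has a pole at x = 0.
It is a regular singular point because x P_1(x) = p(x) = -5 and x^2 P_2(x) = q(x) = 3x + 8 are polynomials, hence analytic at x = 0.
p(0) = -5,  q(0) = 8.
Indicial equation: r(r-1) + p(0) r + q(0) = 0, i.e. r^2 + (p(0) - 1) r + q(0) = 0, i.e. r^2 - 6 r + 8 = 0.
Discriminant: (-6)^2 - 4(8) = 4, so r = (6 ± 2)/2.
Solving: r_1 = 4, r_2 = 2.

indicial: r^2 - 6 r + 8 = 0; roots r_1 = 4, r_2 = 2


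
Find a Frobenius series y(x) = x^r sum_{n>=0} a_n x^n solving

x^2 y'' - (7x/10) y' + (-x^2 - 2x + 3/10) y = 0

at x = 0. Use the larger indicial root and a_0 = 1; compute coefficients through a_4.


Write in Frobenius form y'' + (p(x)/x) y' + (q(x)/x^2) y = 0:
  p(x) = -7/10,  q(x) = -x^2 - 2x + 3/10.
Indicial equation: r(r-1) + (-7/10) r + (3/10) = 0 -> roots r_1 = 3/2, r_2 = 1/5.
Take r = r_1 = 3/2. Let y(x) = x^r sum_{n>=0} a_n x^n with a_0 = 1.
Substitute y = x^r sum a_n x^n and match x^{r+n}. The recurrence is
  D(n) a_n - 2 a_{n-1} - 1 a_{n-2} = 0,  where D(n) = (r+n)(r+n-1) + (-7/10)(r+n) + (3/10).
  a_n = [2 a_{n-1} + 1 a_{n-2}] / D(n).
Since the indicial polynomial factors as (r - r_1)(r - r_2), D(n) = (r_1 + n - r_1)(r_1 + n - r_2) = n(n + 13/10).
Evaluating step by step (a_0 = 1):
  n = 1: D(1) = 1(1 + 13/10) = 23/10; numerator = 2(1) = 2; a_1 = (2)/(23/10) = 20/23
  n = 2: D(2) = 2(2 + 13/10) = 33/5; numerator = 2(20/23) + 1(1) = 63/23; a_2 = (63/23)/(33/5) = 105/253
  n = 3: D(3) = 3(3 + 13/10) = 129/10; numerator = 2(105/253) + 1(20/23) = 430/253; a_3 = (430/253)/(129/10) = 100/759
  n = 4: D(4) = 4(4 + 13/10) = 106/5; numerator = 2(100/759) + 1(105/253) = 515/759; a_4 = (515/759)/(106/5) = 2575/80454

r = 3/2; a_0 = 1; a_1 = 20/23; a_2 = 105/253; a_3 = 100/759; a_4 = 2575/80454


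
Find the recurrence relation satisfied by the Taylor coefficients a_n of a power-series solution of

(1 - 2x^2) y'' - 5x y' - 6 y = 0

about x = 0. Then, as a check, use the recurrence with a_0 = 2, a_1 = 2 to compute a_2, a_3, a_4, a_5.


Substitute y = sum_n a_n x^n.
(1 - 2 x^2) y'' contributes (n+2)(n+1) a_{n+2} - 2 n(n-1) a_n at x^n.
-5 x y'(x) contributes -5 n a_n at x^n.
-6 y(x) contributes -6 a_n at x^n.
Matching x^n: (n+2)(n+1) a_{n+2} + (-2 n(n-1) - 5 n - 6) a_n = 0.
Thus a_{n+2} = (2 n(n-1) + 5 n + 6) / ((n+1)(n+2)) * a_n.

Check with a_0 = 2, a_1 = 2 (apply the recurrence for n = 0, 1, 2, 3): a_0 = 2, a_1 = 2, a_2 = 6, a_3 = 11/3, a_4 = 10, a_5 = 121/20.

a_(n+2) = (2 n(n-1) + 5 n + 6) / ((n+1)(n+2)) * a_n; check: a_0 = 2, a_1 = 2, a_2 = 6, a_3 = 11/3, a_4 = 10, a_5 = 121/20


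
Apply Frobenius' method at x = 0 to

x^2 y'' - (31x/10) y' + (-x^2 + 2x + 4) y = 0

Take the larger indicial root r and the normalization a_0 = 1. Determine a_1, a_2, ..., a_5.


Write in Frobenius form y'' + (p(x)/x) y' + (q(x)/x^2) y = 0:
  p(x) = -31/10,  q(x) = -x^2 + 2x + 4.
Indicial equation: r(r-1) + (-31/10) r + (4) = 0 -> roots r_1 = 5/2, r_2 = 8/5.
Take r = r_1 = 5/2. Let y(x) = x^r sum_{n>=0} a_n x^n with a_0 = 1.
Substitute y = x^r sum a_n x^n and match x^{r+n}. The recurrence is
  D(n) a_n + 2 a_{n-1} - 1 a_{n-2} = 0,  where D(n) = (r+n)(r+n-1) + (-31/10)(r+n) + (4).
  a_n = [-2 a_{n-1} + 1 a_{n-2}] / D(n).
Since the indicial polynomial factors as (r - r_1)(r - r_2), D(n) = (r_1 + n - r_1)(r_1 + n - r_2) = n(n + 9/10).
Evaluating step by step (a_0 = 1):
  n = 1: D(1) = 1(1 + 9/10) = 19/10; numerator = -2(1) = -2; a_1 = (-2)/(19/10) = -20/19
  n = 2: D(2) = 2(2 + 9/10) = 29/5; numerator = -2(-20/19) + 1(1) = 59/19; a_2 = (59/19)/(29/5) = 295/551
  n = 3: D(3) = 3(3 + 9/10) = 117/10; numerator = -2(295/551) + 1(-20/19) = -1170/551; a_3 = (-1170/551)/(117/10) = -100/551
  n = 4: D(4) = 4(4 + 9/10) = 98/5; numerator = -2(-100/551) + 1(295/551) = 495/551; a_4 = (495/551)/(98/5) = 2475/53998
  n = 5: D(5) = 5(5 + 9/10) = 59/2; numerator = -2(2475/53998) + 1(-100/551) = -7375/26999; a_5 = (-7375/26999)/(59/2) = -250/26999

r = 5/2; a_0 = 1; a_1 = -20/19; a_2 = 295/551; a_3 = -100/551; a_4 = 2475/53998; a_5 = -250/26999


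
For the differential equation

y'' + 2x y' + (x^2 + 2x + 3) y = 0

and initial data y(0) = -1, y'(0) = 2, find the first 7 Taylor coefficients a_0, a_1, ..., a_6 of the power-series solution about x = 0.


Ansatz: y(x) = sum_{n>=0} a_n x^n, so y'(x) = sum_{n>=1} n a_n x^(n-1) and y''(x) = sum_{n>=2} n(n-1) a_n x^(n-2).
Substitute into P(x) y'' + Q(x) y' + R(x) y = 0 with P(x) = 1, Q(x) = 2x, R(x) = x^2 + 2x + 3, and match powers of x.
Initial conditions: a_0 = -1, a_1 = 2.
Setting the coefficient of each power of x to zero and solving order by order (substituting the coefficients already found):
  x^0: 2 a_2 + 3 a_0 = 0  ->  2 a_2 = -3 a_0 = 3  ->  a_2 = 3/2
  x^1: 6 a_3 + 5 a_1 + 2 a_0 = 0  ->  6 a_3 = -5 a_1 - 2 a_0 = -8  ->  a_3 = -4/3
  x^2: 12 a_4 + 7 a_2 + 2 a_1 + a_0 = 0  ->  12 a_4 = -7 a_2 - 2 a_1 - a_0 = -27/2  ->  a_4 = -9/8
  x^3: 20 a_5 + 9 a_3 + 2 a_2 + a_1 = 0  ->  20 a_5 = -9 a_3 - 2 a_2 - a_1 = 7  ->  a_5 = 7/20
  x^4: 30 a_6 + 11 a_4 + 2 a_3 + a_2 = 0  ->  30 a_6 = -11 a_4 - 2 a_3 - a_2 = 325/24  ->  a_6 = 65/144
Truncated series: y(x) = -1 + 2 x + (3/2) x^2 - (4/3) x^3 - (9/8) x^4 + (7/20) x^5 + (65/144) x^6 + O(x^7).

a_0 = -1; a_1 = 2; a_2 = 3/2; a_3 = -4/3; a_4 = -9/8; a_5 = 7/20; a_6 = 65/144


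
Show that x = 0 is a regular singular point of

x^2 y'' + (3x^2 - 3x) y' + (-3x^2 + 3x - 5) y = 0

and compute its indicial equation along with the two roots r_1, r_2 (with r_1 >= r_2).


Divide by x^2 to reach normal form y'' + P_1(x) y' + P_2(x) y = 0 with P_1(x) = 3 - 3/x and P_2(x) = -3 + 3/x - 5/x^2.
x = 0 is a singular point because the y'-coefficient 3 - 3/x has a pole at x = 0 and the y-coefficient -3 + 3/x - 5/x^2 has a pole at x = 0.
It is a regular singular point because x P_1(x) = p(x) = 3x - 3 and x^2 P_2(x) = q(x) = -3x^2 + 3x - 5 are polynomials, hence analytic at x = 0.
p(0) = -3,  q(0) = -5.
Indicial equation: r(r-1) + p(0) r + q(0) = 0, i.e. r^2 + (p(0) - 1) r + q(0) = 0, i.e. r^2 - 4 r - 5 = 0.
Discriminant: (-4)^2 - 4(-5) = 36, so r = (4 ± 6)/2.
Solving: r_1 = 5, r_2 = -1.

indicial: r^2 - 4 r - 5 = 0; roots r_1 = 5, r_2 = -1


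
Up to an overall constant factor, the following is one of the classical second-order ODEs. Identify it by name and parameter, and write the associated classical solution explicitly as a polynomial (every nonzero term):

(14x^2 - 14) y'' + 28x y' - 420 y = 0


All three coefficients share the factor -14; dividing through by -14 gives  (1 - x^2) y'' - 2x y' + 30 y = 0.
This matches the Legendre equation (1 - x^2) y'' - 2x y' + n(n+1) y = 0 (note the -2x y' term) with n(n+1) = 30, so n = 5; the polynomial solution is P_5(x).
With y = sum_k a_k x^k, matching x^k gives (k+2)(k+1) a_{k+2} = [k(k+1) - n(n+1)] a_k = (k - 5)(k + 6) a_k. The right side vanishes at k = 5, so the series with the parity of 5 terminates at degree 5.
Standard normalization (P_n(1) = 1): leading coefficient (2n)!/(2^n (n!)^2) = 3628800/(32*14400) = 63/8, so a_5 = 63/8. Work downward with a_k = (k+1)(k+2) a_{k+2} / ((k - 5)(k + 6)):
  a_3 = (4)(5)(63/8) / ((3 - 5)(3 + 6)) = (315/2)/(-18) = -35/4
  a_1 = (2)(3)(-35/4) / ((1 - 5)(1 + 6)) = (-105/2)/(-28) = 15/8
Hence P_5(x) = 63 x^5/8 - 35 x^3/4 + 15 x/8.

P_5(x); series = 63 x^5/8 - 35 x^3/4 + 15 x/8


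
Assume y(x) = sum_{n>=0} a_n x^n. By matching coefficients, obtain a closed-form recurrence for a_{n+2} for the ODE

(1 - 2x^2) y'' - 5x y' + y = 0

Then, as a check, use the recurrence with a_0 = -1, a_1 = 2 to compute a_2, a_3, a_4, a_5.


Substitute y = sum_n a_n x^n.
(1 - 2 x^2) y'' contributes (n+2)(n+1) a_{n+2} - 2 n(n-1) a_n at x^n.
-5 x y'(x) contributes -5 n a_n at x^n.
y(x) contributes 1 a_n at x^n.
Matching x^n: (n+2)(n+1) a_{n+2} + (-2 n(n-1) - 5 n + 1) a_n = 0.
Thus a_{n+2} = (2 n(n-1) + 5 n - 1) / ((n+1)(n+2)) * a_n.

Check with a_0 = -1, a_1 = 2 (apply the recurrence for n = 0, 1, 2, 3): a_0 = -1, a_1 = 2, a_2 = 1/2, a_3 = 4/3, a_4 = 13/24, a_5 = 26/15.

a_(n+2) = (2 n(n-1) + 5 n - 1) / ((n+1)(n+2)) * a_n; check: a_0 = -1, a_1 = 2, a_2 = 1/2, a_3 = 4/3, a_4 = 13/24, a_5 = 26/15


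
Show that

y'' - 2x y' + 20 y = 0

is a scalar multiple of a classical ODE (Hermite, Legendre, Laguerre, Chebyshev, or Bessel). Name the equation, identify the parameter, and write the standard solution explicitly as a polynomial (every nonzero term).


The equation is already in a standard form:  y'' - 2x y' + 20 y = 0.
This matches the Hermite equation y'' - 2x y' + 2n y = 0 with 2n = 20, so n = 10; the polynomial solution is H_10(x).
With y = sum_k a_k x^k, matching x^k gives (k+2)(k+1) a_{k+2} = 2(k - n) a_k = 2(k - 10) a_k. The right side vanishes at k = 10, so the series with the parity of 10 terminates at degree 10.
Standard normalization: leading coefficient of H_n is 2^n, so a_10 = 2^10 = 1024. Work downward with a_k = (k+1)(k+2) a_{k+2} / (2(k - n)):
  a_8 = (9)(10)(1024) / (2(8 - 10)) = 92160/(-4) = -23040
  a_6 = (7)(8)(-23040) / (2(6 - 10)) = -1290240/(-8) = 161280
  a_4 = (5)(6)(161280) / (2(4 - 10)) = 4838400/(-12) = -403200
  a_2 = (3)(4)(-403200) / (2(2 - 10)) = -4838400/(-16) = 302400
  a_0 = (1)(2)(302400) / (2(0 - 10)) = 604800/(-20) = -30240
Hence H_10(x) = 1024 x^10 - 23040 x^8 + 161280 x^6 - 403200 x^4 + 302400 x^2 - 30240.

H_10(x); series = 1024 x^10 - 23040 x^8 + 161280 x^6 - 403200 x^4 + 302400 x^2 - 30240


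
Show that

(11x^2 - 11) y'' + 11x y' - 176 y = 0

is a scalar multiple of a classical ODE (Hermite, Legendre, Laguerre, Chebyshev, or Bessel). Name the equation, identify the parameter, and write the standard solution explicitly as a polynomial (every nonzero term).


All three coefficients share the factor -11; dividing through by -11 gives  (1 - x^2) y'' - x y' + 16 y = 0.
This matches the Chebyshev equation (1 - x^2) y'' - x y' + n^2 y = 0 (note the -x y' term, not -2x y') with n^2 = 16, so n = 4; the polynomial solution is T_4(x).
With y = sum_k a_k x^k, matching x^k gives (k+2)(k+1) a_{k+2} = (k^2 - n^2) a_k = (k - 4)(k + 4) a_k. The right side vanishes at k = 4, so the series with the parity of 4 terminates at degree 4.
Standard normalization: leading coefficient of T_n is 2^(n-1), so a_4 = 2^3 = 8. Work downward with a_k = (k+1)(k+2) a_{k+2} / ((k - 4)(k + 4)):
  a_2 = (3)(4)(8) / ((2 - 4)(2 + 4)) = 96/(-12) = -8
  a_0 = (1)(2)(-8) / ((0 - 4)(0 + 4)) = -16/(-16) = 1
Hence T_4(x) = 8 x^4 - 8 x^2 + 1.

T_4(x); series = 8 x^4 - 8 x^2 + 1


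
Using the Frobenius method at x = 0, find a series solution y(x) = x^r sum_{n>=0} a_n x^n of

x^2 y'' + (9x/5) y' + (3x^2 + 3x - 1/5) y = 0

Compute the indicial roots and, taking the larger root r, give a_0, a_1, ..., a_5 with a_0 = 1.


Write in Frobenius form y'' + (p(x)/x) y' + (q(x)/x^2) y = 0:
  p(x) = 9/5,  q(x) = 3x^2 + 3x - 1/5.
Indicial equation: r(r-1) + (9/5) r + (-1/5) = 0 -> roots r_1 = 1/5, r_2 = -1.
Take r = r_1 = 1/5. Let y(x) = x^r sum_{n>=0} a_n x^n with a_0 = 1.
Substitute y = x^r sum a_n x^n and match x^{r+n}. The recurrence is
  D(n) a_n + 3 a_{n-1} + 3 a_{n-2} = 0,  where D(n) = (r+n)(r+n-1) + (9/5)(r+n) + (-1/5).
  a_n = [-3 a_{n-1} - 3 a_{n-2}] / D(n).
Since the indicial polynomial factors as (r - r_1)(r - r_2), D(n) = (r_1 + n - r_1)(r_1 + n - r_2) = n(n + 6/5).
Evaluating step by step (a_0 = 1):
  n = 1: D(1) = 1(1 + 6/5) = 11/5; numerator = -3(1) = -3; a_1 = (-3)/(11/5) = -15/11
  n = 2: D(2) = 2(2 + 6/5) = 32/5; numerator = -3(-15/11) - 3(1) = 12/11; a_2 = (12/11)/(32/5) = 15/88
  n = 3: D(3) = 3(3 + 6/5) = 63/5; numerator = -3(15/88) - 3(-15/11) = 315/88; a_3 = (315/88)/(63/5) = 25/88
  n = 4: D(4) = 4(4 + 6/5) = 104/5; numerator = -3(25/88) - 3(15/88) = -15/11; a_4 = (-15/11)/(104/5) = -75/1144
  n = 5: D(5) = 5(5 + 6/5) = 31; numerator = -3(-75/1144) - 3(25/88) = -375/572; a_5 = (-375/572)/(31) = -375/17732

r = 1/5; a_0 = 1; a_1 = -15/11; a_2 = 15/88; a_3 = 25/88; a_4 = -75/1144; a_5 = -375/17732


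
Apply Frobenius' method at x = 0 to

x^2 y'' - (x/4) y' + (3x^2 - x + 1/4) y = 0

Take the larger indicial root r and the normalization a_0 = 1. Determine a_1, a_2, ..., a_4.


Write in Frobenius form y'' + (p(x)/x) y' + (q(x)/x^2) y = 0:
  p(x) = -1/4,  q(x) = 3x^2 - x + 1/4.
Indicial equation: r(r-1) + (-1/4) r + (1/4) = 0 -> roots r_1 = 1, r_2 = 1/4.
Take r = r_1 = 1. Let y(x) = x^r sum_{n>=0} a_n x^n with a_0 = 1.
Substitute y = x^r sum a_n x^n and match x^{r+n}. The recurrence is
  D(n) a_n - 1 a_{n-1} + 3 a_{n-2} = 0,  where D(n) = (r+n)(r+n-1) + (-1/4)(r+n) + (1/4).
  a_n = [1 a_{n-1} - 3 a_{n-2}] / D(n).
Since the indicial polynomial factors as (r - r_1)(r - r_2), D(n) = (r_1 + n - r_1)(r_1 + n - r_2) = n(n + 3/4).
Evaluating step by step (a_0 = 1):
  n = 1: D(1) = 1(1 + 3/4) = 7/4; numerator = 1(1) = 1; a_1 = (1)/(7/4) = 4/7
  n = 2: D(2) = 2(2 + 3/4) = 11/2; numerator = 1(4/7) - 3(1) = -17/7; a_2 = (-17/7)/(11/2) = -34/77
  n = 3: D(3) = 3(3 + 3/4) = 45/4; numerator = 1(-34/77) - 3(4/7) = -166/77; a_3 = (-166/77)/(45/4) = -664/3465
  n = 4: D(4) = 4(4 + 3/4) = 19; numerator = 1(-664/3465) - 3(-34/77) = 3926/3465; a_4 = (3926/3465)/(19) = 3926/65835

r = 1; a_0 = 1; a_1 = 4/7; a_2 = -34/77; a_3 = -664/3465; a_4 = 3926/65835


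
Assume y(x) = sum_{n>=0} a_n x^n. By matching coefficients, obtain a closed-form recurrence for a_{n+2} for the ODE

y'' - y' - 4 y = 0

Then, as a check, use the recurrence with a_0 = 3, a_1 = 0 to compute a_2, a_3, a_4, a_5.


Substitute y = sum_n a_n x^n.
y''(x) has coefficient (n+2)(n+1) a_{n+2} at x^n;
-y'(x) has coefficient -(n+1) a_{n+1} at x^n;
-4 y(x) has coefficient -4 a_n at x^n.
Matching x^n: (n+2)(n+1) a_{n+2} - (n+1) a_{n+1} - 4 a_n = 0.
Thus a_{n+2} = [(n+1) a_{n+1} + 4 a_n] / ((n+1)(n+2)).

Check with a_0 = 3, a_1 = 0 (apply the recurrence for n = 0, 1, 2, 3): a_0 = 3, a_1 = 0, a_2 = 6, a_3 = 2, a_4 = 5/2, a_5 = 9/10.

a_(n+2) = [(n+1) a_(n+1) + 4 a_n] / ((n+1)(n+2)); check: a_0 = 3, a_1 = 0, a_2 = 6, a_3 = 2, a_4 = 5/2, a_5 = 9/10


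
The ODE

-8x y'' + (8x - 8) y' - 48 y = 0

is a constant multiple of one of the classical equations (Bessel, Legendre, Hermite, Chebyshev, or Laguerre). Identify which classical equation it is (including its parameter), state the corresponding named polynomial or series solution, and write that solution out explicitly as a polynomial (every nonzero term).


All three coefficients share the factor -8; dividing through by -8 gives  x y'' + (1 - x) y' + 6 y = 0.
This matches the Laguerre equation x y'' + (1 - x) y' + n y = 0 with n = 6; the polynomial solution is L_6(x).
With y = sum_k a_k x^k, matching x^k gives (k+1)k a_{k+1} + (k+1) a_{k+1} - k a_k + n a_k = 0, i.e. (k+1)^2 a_{k+1} = (k - n) a_k = (k - 6) a_k. The right side vanishes at k = 6, so the series terminates at degree 6.
Standard normalization L_n(0) = 1 gives a_0 = 1. Work upward with a_{k+1} = (k - 6) a_k / (k+1)^2:
  a_1 = (0 - 6)(1) / 1^2 = -6/1 = -6
  a_2 = (1 - 6)(-6) / 2^2 = 30/4 = 15/2
  a_3 = (2 - 6)(15/2) / 3^2 = -30/9 = -10/3
  a_4 = (3 - 6)(-10/3) / 4^2 = 10/16 = 5/8
  a_5 = (4 - 6)(5/8) / 5^2 = (-5/4)/25 = -1/20
  a_6 = (5 - 6)(-1/20) / 6^2 = (1/20)/36 = 1/720
Hence L_6(x) = x^6/720 - x^5/20 + 5 x^4/8 - 10 x^3/3 + 15 x^2/2 - 6 x + 1.

L_6(x); series = x^6/720 - x^5/20 + 5 x^4/8 - 10 x^3/3 + 15 x^2/2 - 6 x + 1


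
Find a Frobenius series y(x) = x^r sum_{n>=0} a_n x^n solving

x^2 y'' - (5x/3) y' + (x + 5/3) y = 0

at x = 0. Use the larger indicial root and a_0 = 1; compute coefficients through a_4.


Write in Frobenius form y'' + (p(x)/x) y' + (q(x)/x^2) y = 0:
  p(x) = -5/3,  q(x) = x + 5/3.
Indicial equation: r(r-1) + (-5/3) r + (5/3) = 0 -> roots r_1 = 5/3, r_2 = 1.
Take r = r_1 = 5/3. Let y(x) = x^r sum_{n>=0} a_n x^n with a_0 = 1.
Substitute y = x^r sum a_n x^n and match x^{r+n}. The recurrence is
  D(n) a_n + 1 a_{n-1} = 0,  where D(n) = (r+n)(r+n-1) + (-5/3)(r+n) + (5/3).
  a_n = -1 / D(n) * a_{n-1}.
Since the indicial polynomial factors as (r - r_1)(r - r_2), D(n) = (r_1 + n - r_1)(r_1 + n - r_2) = n(n + 2/3).
Evaluating step by step (a_0 = 1):
  n = 1: D(1) = 1(1 + 2/3) = 5/3; numerator = -1(1) = -1; a_1 = (-1)/(5/3) = -3/5
  n = 2: D(2) = 2(2 + 2/3) = 16/3; numerator = -1(-3/5) = 3/5; a_2 = (3/5)/(16/3) = 9/80
  n = 3: D(3) = 3(3 + 2/3) = 11; numerator = -1(9/80) = -9/80; a_3 = (-9/80)/(11) = -9/880
  n = 4: D(4) = 4(4 + 2/3) = 56/3; numerator = -1(-9/880) = 9/880; a_4 = (9/880)/(56/3) = 27/49280

r = 5/3; a_0 = 1; a_1 = -3/5; a_2 = 9/80; a_3 = -9/880; a_4 = 27/49280


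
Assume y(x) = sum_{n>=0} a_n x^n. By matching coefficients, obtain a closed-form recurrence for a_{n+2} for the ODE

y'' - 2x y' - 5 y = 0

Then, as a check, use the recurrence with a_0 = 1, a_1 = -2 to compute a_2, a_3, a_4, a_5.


Substitute y = sum_n a_n x^n.
y''(x) has coefficient (n+2)(n+1) a_{n+2} at x^n;
-2 x y'(x) has coefficient -2 n a_n at x^n (shift);
-5 y(x) has coefficient -5 a_n at x^n.
Matching x^n: (n+2)(n+1) a_{n+2} + (-2n - 5) a_n = 0.
Thus a_{n+2} = (2n + 5) / ((n+1)(n+2)) * a_n.

Check with a_0 = 1, a_1 = -2 (apply the recurrence for n = 0, 1, 2, 3): a_0 = 1, a_1 = -2, a_2 = 5/2, a_3 = -7/3, a_4 = 15/8, a_5 = -77/60.

a_(n+2) = (2n + 5) / ((n+1)(n+2)) * a_n; check: a_0 = 1, a_1 = -2, a_2 = 5/2, a_3 = -7/3, a_4 = 15/8, a_5 = -77/60


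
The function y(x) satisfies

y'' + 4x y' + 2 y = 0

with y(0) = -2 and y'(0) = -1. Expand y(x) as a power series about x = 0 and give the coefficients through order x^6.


Ansatz: y(x) = sum_{n>=0} a_n x^n, so y'(x) = sum_{n>=1} n a_n x^(n-1) and y''(x) = sum_{n>=2} n(n-1) a_n x^(n-2).
Substitute into P(x) y'' + Q(x) y' + R(x) y = 0 with P(x) = 1, Q(x) = 4x, R(x) = 2, and match powers of x.
Initial conditions: a_0 = -2, a_1 = -1.
Setting the coefficient of each power of x to zero and solving order by order (substituting the coefficients already found):
  x^0: 2 a_2 + 2 a_0 = 0  ->  2 a_2 = -2 a_0 = 4  ->  a_2 = 2
  x^1: 6 a_3 + 6 a_1 = 0  ->  6 a_3 = -6 a_1 = 6  ->  a_3 = 1
  x^2: 12 a_4 + 10 a_2 = 0  ->  12 a_4 = -10 a_2 = -20  ->  a_4 = -5/3
  x^3: 20 a_5 + 14 a_3 = 0  ->  20 a_5 = -14 a_3 = -14  ->  a_5 = -7/10
  x^4: 30 a_6 + 18 a_4 = 0  ->  30 a_6 = -18 a_4 = 30  ->  a_6 = 1
Truncated series: y(x) = -2 - x + 2 x^2 + x^3 - (5/3) x^4 - (7/10) x^5 + x^6 + O(x^7).

a_0 = -2; a_1 = -1; a_2 = 2; a_3 = 1; a_4 = -5/3; a_5 = -7/10; a_6 = 1


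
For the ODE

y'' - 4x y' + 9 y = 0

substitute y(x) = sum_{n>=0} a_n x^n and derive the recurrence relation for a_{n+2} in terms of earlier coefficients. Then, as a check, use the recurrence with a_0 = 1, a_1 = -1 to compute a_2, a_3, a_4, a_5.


Substitute y = sum_n a_n x^n.
y''(x) has coefficient (n+2)(n+1) a_{n+2} at x^n;
-4 x y'(x) has coefficient -4 n a_n at x^n (shift);
9 y(x) has coefficient 9 a_n at x^n.
Matching x^n: (n+2)(n+1) a_{n+2} + (-4n + 9) a_n = 0.
Thus a_{n+2} = (4n - 9) / ((n+1)(n+2)) * a_n.

Check with a_0 = 1, a_1 = -1 (apply the recurrence for n = 0, 1, 2, 3): a_0 = 1, a_1 = -1, a_2 = -9/2, a_3 = 5/6, a_4 = 3/8, a_5 = 1/8.

a_(n+2) = (4n - 9) / ((n+1)(n+2)) * a_n; check: a_0 = 1, a_1 = -1, a_2 = -9/2, a_3 = 5/6, a_4 = 3/8, a_5 = 1/8


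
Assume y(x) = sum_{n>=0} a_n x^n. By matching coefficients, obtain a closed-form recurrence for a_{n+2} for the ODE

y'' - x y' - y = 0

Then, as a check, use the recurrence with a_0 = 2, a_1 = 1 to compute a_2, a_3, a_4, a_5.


Substitute y = sum_n a_n x^n.
y''(x) has coefficient (n+2)(n+1) a_{n+2} at x^n;
-x y'(x) has coefficient -n a_n at x^n (shift);
-y(x) has coefficient -1 a_n at x^n.
Matching x^n: (n+2)(n+1) a_{n+2} + (-n - 1) a_n = 0.
Thus a_{n+2} = (n + 1) / ((n+1)(n+2)) * a_n.

Check with a_0 = 2, a_1 = 1 (apply the recurrence for n = 0, 1, 2, 3): a_0 = 2, a_1 = 1, a_2 = 1, a_3 = 1/3, a_4 = 1/4, a_5 = 1/15.

a_(n+2) = (n + 1) / ((n+1)(n+2)) * a_n; check: a_0 = 2, a_1 = 1, a_2 = 1, a_3 = 1/3, a_4 = 1/4, a_5 = 1/15


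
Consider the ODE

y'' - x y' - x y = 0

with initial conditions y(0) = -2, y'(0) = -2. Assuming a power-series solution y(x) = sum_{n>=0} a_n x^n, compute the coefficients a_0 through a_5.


Ansatz: y(x) = sum_{n>=0} a_n x^n, so y'(x) = sum_{n>=1} n a_n x^(n-1) and y''(x) = sum_{n>=2} n(n-1) a_n x^(n-2).
Substitute into P(x) y'' + Q(x) y' + R(x) y = 0 with P(x) = 1, Q(x) = -x, R(x) = -x, and match powers of x.
Initial conditions: a_0 = -2, a_1 = -2.
Setting the coefficient of each power of x to zero and solving order by order (substituting the coefficients already found):
  x^0: 2 a_2 = 0  ->  a_2 = 0
  x^1: 6 a_3 - a_1 - a_0 = 0  ->  6 a_3 = a_1 + a_0 = -4  ->  a_3 = -2/3
  x^2: 12 a_4 - 2 a_2 - a_1 = 0  ->  12 a_4 = 2 a_2 + a_1 = -2  ->  a_4 = -1/6
  x^3: 20 a_5 - 3 a_3 - a_2 = 0  ->  20 a_5 = 3 a_3 + a_2 = -2  ->  a_5 = -1/10
Truncated series: y(x) = -2 - 2 x - (2/3) x^3 - (1/6) x^4 - (1/10) x^5 + O(x^6).

a_0 = -2; a_1 = -2; a_2 = 0; a_3 = -2/3; a_4 = -1/6; a_5 = -1/10
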